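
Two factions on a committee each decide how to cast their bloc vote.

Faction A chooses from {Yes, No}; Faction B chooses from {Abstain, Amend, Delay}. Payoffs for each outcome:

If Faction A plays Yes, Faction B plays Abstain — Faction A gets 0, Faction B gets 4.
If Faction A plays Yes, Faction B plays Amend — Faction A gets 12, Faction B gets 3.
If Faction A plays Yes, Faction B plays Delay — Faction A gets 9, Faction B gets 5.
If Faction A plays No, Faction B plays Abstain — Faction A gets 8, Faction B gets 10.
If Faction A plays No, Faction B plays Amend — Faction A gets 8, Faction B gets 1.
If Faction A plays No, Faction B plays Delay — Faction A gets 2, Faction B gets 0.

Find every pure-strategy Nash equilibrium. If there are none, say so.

(Yes, Abstain): Faction A can switch to No (0 → 8). Not NE.
(Yes, Amend): Faction B can switch to Abstain (3 → 4). Not NE.
(Yes, Delay): Faction A gets 9, best alternative 2; Faction B gets 5, best alternative 4. No profitable deviation — NE.
(No, Abstain): Faction A gets 8, best alternative 0; Faction B gets 10, best alternative 1. No profitable deviation — NE.
(No, Amend): Faction A can switch to Yes (8 → 12). Not NE.
(No, Delay): Faction A can switch to Yes (2 → 9). Not NE.

(Yes, Delay); (No, Abstain)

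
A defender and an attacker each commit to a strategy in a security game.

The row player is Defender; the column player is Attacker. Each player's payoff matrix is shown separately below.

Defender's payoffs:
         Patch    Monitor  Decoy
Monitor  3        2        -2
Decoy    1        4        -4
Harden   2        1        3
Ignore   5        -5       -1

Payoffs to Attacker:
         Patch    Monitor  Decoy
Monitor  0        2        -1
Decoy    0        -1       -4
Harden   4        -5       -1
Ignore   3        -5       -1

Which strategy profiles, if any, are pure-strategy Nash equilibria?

(Ignore, Patch)

(Monitor, Patch): Defender can switch to Ignore (3 → 5). Not NE.
(Monitor, Monitor): Defender can switch to Decoy (2 → 4). Not NE.
(Monitor, Decoy): Defender can switch to Harden (-2 → 3). Not NE.
(Decoy, Patch): Defender can switch to Monitor (1 → 3). Not NE.
(Decoy, Monitor): Attacker can switch to Patch (-1 → 0). Not NE.
(Decoy, Decoy): Defender can switch to Monitor (-4 → -2). Not NE.
(Harden, Patch): Defender can switch to Monitor (2 → 3). Not NE.
(Harden, Monitor): Defender can switch to Monitor (1 → 2). Not NE.
(Ignore, Patch): Defender gets 5, best alternative 3; Attacker gets 3, best alternative -1. No profitable deviation — NE.
(The remaining 3 profiles each have a profitable deviation by the same check.)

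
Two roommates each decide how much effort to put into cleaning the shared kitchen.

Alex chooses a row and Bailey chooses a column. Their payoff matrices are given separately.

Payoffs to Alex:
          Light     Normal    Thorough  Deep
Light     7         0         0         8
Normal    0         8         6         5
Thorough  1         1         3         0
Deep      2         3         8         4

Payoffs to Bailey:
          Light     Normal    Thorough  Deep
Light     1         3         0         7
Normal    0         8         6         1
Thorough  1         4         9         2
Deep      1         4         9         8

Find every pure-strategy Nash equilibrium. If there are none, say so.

(Light, Deep); (Normal, Normal); (Deep, Thorough)

For each player, find the best response to each opponent profile; mutual best responses are the pure NE.
Alex against Light: payoffs 7, 0, 1, 2 → best response Light.
Alex against Normal: payoffs 0, 8, 1, 3 → best response Normal.
Alex against Thorough: payoffs 0, 6, 3, 8 → best response Deep.
Alex against Deep: payoffs 8, 5, 0, 4 → best response Light.
Bailey against Light: payoffs 1, 3, 0, 7 → best response Deep.
Bailey against Normal: payoffs 0, 8, 6, 1 → best response Normal.
Bailey against Thorough: payoffs 1, 4, 9, 2 → best response Thorough.
Bailey against Deep: payoffs 1, 4, 9, 8 → best response Thorough.
Mutual best responses: (Light, Deep); (Normal, Normal); (Deep, Thorough).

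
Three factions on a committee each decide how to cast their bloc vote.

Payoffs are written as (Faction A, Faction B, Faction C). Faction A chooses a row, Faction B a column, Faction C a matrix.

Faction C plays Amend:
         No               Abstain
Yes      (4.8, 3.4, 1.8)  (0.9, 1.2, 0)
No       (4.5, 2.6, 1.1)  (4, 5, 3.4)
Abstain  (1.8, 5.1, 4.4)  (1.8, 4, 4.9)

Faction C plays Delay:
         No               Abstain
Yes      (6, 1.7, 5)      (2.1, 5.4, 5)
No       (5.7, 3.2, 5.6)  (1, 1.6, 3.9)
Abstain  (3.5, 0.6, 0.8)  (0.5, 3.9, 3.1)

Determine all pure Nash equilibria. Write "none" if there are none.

(Yes, Abstain, Delay)

Faction A against (No, Amend): payoffs 4.8, 4.5, 1.8 → best response Yes.
Faction A against (No, Delay): payoffs 6, 5.7, 3.5 → best response Yes.
Faction A against (Abstain, Amend): payoffs 0.9, 4, 1.8 → best response No.
Faction A against (Abstain, Delay): payoffs 2.1, 1, 0.5 → best response Yes.
Faction B against (Yes, Amend): payoffs 3.4, 1.2 → best response No.
Faction B against (Yes, Delay): payoffs 1.7, 5.4 → best response Abstain.
Faction B against (No, Amend): payoffs 2.6, 5 → best response Abstain.
Faction B against (No, Delay): payoffs 3.2, 1.6 → best response No.
Faction B against (Abstain, Amend): payoffs 5.1, 4 → best response No.
Faction B against (Abstain, Delay): payoffs 0.6, 3.9 → best response Abstain.
Faction C against (Yes, No): payoffs 1.8, 5 → best response Delay.
Faction C against (Yes, Abstain): payoffs 0, 5 → best response Delay.
Faction C against (No, No): payoffs 1.1, 5.6 → best response Delay.
Faction C against (No, Abstain): payoffs 3.4, 3.9 → best response Delay.
Faction C against (Abstain, No): payoffs 4.4, 0.8 → best response Amend.
Faction C against (Abstain, Abstain): payoffs 4.9, 3.1 → best response Amend.
Mutual best responses: (Yes, Abstain, Delay).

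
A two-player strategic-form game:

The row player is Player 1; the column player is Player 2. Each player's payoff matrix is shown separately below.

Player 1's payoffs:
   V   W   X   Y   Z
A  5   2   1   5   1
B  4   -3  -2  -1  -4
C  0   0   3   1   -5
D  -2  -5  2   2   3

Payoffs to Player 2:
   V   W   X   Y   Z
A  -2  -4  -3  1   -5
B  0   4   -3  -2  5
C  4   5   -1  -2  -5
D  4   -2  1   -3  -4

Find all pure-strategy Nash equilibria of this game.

For each player, find the best response to each opponent profile; mutual best responses are the pure NE.
Player 1 against V: payoffs 5, 4, 0, -2 → best response A.
Player 1 against W: payoffs 2, -3, 0, -5 → best response A.
Player 1 against X: payoffs 1, -2, 3, 2 → best response C.
Player 1 against Y: payoffs 5, -1, 1, 2 → best response A.
Player 1 against Z: payoffs 1, -4, -5, 3 → best response D.
Player 2 against A: payoffs -2, -4, -3, 1, -5 → best response Y.
Player 2 against B: payoffs 0, 4, -3, -2, 5 → best response Z.
Player 2 against C: payoffs 4, 5, -1, -2, -5 → best response W.
Player 2 against D: payoffs 4, -2, 1, -3, -4 → best response V.
Mutual best responses: (A, Y).

The unique pure-strategy Nash equilibrium is (A, Y).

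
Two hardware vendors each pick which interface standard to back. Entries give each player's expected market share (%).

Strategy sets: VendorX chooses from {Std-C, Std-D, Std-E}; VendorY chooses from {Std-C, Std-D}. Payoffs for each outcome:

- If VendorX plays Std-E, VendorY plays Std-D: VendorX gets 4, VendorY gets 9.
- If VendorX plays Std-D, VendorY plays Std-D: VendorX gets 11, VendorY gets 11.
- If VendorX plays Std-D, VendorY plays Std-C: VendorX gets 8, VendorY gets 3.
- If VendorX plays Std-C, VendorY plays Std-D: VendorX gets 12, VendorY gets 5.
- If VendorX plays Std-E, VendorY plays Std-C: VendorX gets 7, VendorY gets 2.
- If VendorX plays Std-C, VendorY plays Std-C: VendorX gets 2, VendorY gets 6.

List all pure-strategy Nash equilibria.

VendorX against Std-C: payoffs 2, 8, 7 → best response Std-D.
VendorX against Std-D: payoffs 12, 11, 4 → best response Std-C.
VendorY against Std-C: payoffs 6, 5 → best response Std-C.
VendorY against Std-D: payoffs 3, 11 → best response Std-D.
VendorY against Std-E: payoffs 2, 9 → best response Std-D.
No profile is a mutual best response for all players.

No pure-strategy Nash equilibrium.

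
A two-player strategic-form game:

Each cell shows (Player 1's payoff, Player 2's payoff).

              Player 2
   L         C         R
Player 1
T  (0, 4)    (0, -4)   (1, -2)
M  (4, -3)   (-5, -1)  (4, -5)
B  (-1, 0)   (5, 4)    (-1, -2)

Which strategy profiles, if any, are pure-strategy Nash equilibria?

The unique pure-strategy Nash equilibrium is (B, C).

Player 1 against L: payoffs 0, 4, -1 → best response M.
Player 1 against C: payoffs 0, -5, 5 → best response B.
Player 1 against R: payoffs 1, 4, -1 → best response M.
Player 2 against T: payoffs 4, -4, -2 → best response L.
Player 2 against M: payoffs -3, -1, -5 → best response C.
Player 2 against B: payoffs 0, 4, -2 → best response C.
Mutual best responses: (B, C).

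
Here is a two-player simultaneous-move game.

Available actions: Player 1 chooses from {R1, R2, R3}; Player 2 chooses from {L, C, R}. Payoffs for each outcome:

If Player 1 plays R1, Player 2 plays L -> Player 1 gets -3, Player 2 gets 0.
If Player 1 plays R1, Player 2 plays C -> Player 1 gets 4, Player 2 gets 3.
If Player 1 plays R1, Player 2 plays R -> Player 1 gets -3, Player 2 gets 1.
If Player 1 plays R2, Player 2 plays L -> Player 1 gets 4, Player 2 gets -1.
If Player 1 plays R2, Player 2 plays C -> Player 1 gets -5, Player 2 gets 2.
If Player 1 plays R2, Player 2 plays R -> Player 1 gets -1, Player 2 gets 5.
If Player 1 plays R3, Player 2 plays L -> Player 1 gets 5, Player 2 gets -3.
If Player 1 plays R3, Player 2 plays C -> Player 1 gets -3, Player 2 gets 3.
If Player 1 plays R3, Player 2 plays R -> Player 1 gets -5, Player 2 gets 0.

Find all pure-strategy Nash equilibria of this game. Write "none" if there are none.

(R1, C); (R2, R)

(R1, L): Player 1 can switch to R2 (-3 → 4). Not NE.
(R1, C): Player 1 gets 4, best alternative -3; Player 2 gets 3, best alternative 1. No profitable deviation — NE.
(R1, R): Player 1 can switch to R2 (-3 → -1). Not NE.
(R2, L): Player 1 can switch to R3 (4 → 5). Not NE.
(R2, C): Player 1 can switch to R1 (-5 → 4). Not NE.
(R2, R): Player 1 gets -1, best alternative -3; Player 2 gets 5, best alternative 2. No profitable deviation — NE.
(R3, L): Player 2 can switch to C (-3 → 3). Not NE.
(R3, C): Player 1 can switch to R1 (-3 → 4). Not NE.
(R3, R): Player 1 can switch to R1 (-5 → -3). Not NE.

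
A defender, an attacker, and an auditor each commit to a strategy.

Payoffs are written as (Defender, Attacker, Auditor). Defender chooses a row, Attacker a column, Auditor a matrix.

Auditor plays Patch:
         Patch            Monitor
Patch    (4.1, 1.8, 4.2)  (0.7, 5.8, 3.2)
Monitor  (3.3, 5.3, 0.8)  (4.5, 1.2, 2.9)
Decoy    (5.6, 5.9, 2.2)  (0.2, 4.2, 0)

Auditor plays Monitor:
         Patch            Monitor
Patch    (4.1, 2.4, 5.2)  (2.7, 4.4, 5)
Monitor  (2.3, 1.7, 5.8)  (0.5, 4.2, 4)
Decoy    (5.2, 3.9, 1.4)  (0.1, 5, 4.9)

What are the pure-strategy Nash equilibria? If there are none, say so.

Pure-strategy Nash equilibria: (Patch, Monitor, Monitor); (Decoy, Patch, Patch)

Defender against (Patch, Patch): payoffs 4.1, 3.3, 5.6 → best response Decoy.
Defender against (Patch, Monitor): payoffs 4.1, 2.3, 5.2 → best response Decoy.
Defender against (Monitor, Patch): payoffs 0.7, 4.5, 0.2 → best response Monitor.
Defender against (Monitor, Monitor): payoffs 2.7, 0.5, 0.1 → best response Patch.
Attacker against (Patch, Patch): payoffs 1.8, 5.8 → best response Monitor.
Attacker against (Patch, Monitor): payoffs 2.4, 4.4 → best response Monitor.
Attacker against (Monitor, Patch): payoffs 5.3, 1.2 → best response Patch.
Attacker against (Monitor, Monitor): payoffs 1.7, 4.2 → best response Monitor.
Attacker against (Decoy, Patch): payoffs 5.9, 4.2 → best response Patch.
Attacker against (Decoy, Monitor): payoffs 3.9, 5 → best response Monitor.
Auditor against (Patch, Patch): payoffs 4.2, 5.2 → best response Monitor.
Auditor against (Patch, Monitor): payoffs 3.2, 5 → best response Monitor.
Auditor against (Monitor, Patch): payoffs 0.8, 5.8 → best response Monitor.
Auditor against (Monitor, Monitor): payoffs 2.9, 4 → best response Monitor.
Auditor against (Decoy, Patch): payoffs 2.2, 1.4 → best response Patch.
Auditor against (Decoy, Monitor): payoffs 0, 4.9 → best response Monitor.
Mutual best responses: (Patch, Monitor, Monitor); (Decoy, Patch, Patch).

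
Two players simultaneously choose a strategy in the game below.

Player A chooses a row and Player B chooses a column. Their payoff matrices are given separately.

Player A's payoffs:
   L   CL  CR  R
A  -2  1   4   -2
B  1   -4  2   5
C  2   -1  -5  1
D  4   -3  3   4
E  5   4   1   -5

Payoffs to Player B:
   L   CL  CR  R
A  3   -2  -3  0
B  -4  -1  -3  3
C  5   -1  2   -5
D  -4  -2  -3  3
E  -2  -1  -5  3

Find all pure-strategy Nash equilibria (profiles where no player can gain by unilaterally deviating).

Pure NE: (B, R)

Player A against L: payoffs -2, 1, 2, 4, 5 → best response E.
Player A against CL: payoffs 1, -4, -1, -3, 4 → best response E.
Player A against CR: payoffs 4, 2, -5, 3, 1 → best response A.
Player A against R: payoffs -2, 5, 1, 4, -5 → best response B.
Player B against A: payoffs 3, -2, -3, 0 → best response L.
Player B against B: payoffs -4, -1, -3, 3 → best response R.
Player B against C: payoffs 5, -1, 2, -5 → best response L.
Player B against D: payoffs -4, -2, -3, 3 → best response R.
Player B against E: payoffs -2, -1, -5, 3 → best response R.
Mutual best responses: (B, R).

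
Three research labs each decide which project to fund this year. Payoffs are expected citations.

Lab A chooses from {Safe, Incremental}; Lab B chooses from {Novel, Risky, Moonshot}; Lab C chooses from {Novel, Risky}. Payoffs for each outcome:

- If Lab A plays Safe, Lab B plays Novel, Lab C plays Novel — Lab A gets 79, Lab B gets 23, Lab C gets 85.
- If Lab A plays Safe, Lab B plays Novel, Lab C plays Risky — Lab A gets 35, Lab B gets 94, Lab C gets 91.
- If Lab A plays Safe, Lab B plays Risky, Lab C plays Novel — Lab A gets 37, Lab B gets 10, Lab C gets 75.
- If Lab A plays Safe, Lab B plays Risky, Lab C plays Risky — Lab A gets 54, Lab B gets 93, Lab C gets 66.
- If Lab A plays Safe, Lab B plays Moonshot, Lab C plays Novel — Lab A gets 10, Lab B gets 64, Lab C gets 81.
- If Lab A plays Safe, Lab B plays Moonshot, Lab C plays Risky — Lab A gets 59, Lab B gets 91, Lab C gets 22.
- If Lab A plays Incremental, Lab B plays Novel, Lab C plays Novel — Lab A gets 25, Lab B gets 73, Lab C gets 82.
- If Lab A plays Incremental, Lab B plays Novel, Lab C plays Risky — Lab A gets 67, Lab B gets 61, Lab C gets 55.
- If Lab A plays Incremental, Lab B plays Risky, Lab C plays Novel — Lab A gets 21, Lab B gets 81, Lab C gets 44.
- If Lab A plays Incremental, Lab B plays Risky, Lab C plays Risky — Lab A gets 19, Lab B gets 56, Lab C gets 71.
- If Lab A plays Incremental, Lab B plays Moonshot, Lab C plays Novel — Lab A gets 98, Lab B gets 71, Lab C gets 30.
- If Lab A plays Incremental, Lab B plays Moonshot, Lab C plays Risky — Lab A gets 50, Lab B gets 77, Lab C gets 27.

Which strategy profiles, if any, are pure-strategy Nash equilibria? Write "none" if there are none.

This game has no pure Nash equilibrium.

Lab A against (Novel, Novel): payoffs 79, 25 → best response Safe.
Lab A against (Novel, Risky): payoffs 35, 67 → best response Incremental.
Lab A against (Risky, Novel): payoffs 37, 21 → best response Safe.
Lab A against (Risky, Risky): payoffs 54, 19 → best response Safe.
Lab A against (Moonshot, Novel): payoffs 10, 98 → best response Incremental.
Lab A against (Moonshot, Risky): payoffs 59, 50 → best response Safe.
Lab B against (Safe, Novel): payoffs 23, 10, 64 → best response Moonshot.
Lab B against (Safe, Risky): payoffs 94, 93, 91 → best response Novel.
Lab B against (Incremental, Novel): payoffs 73, 81, 71 → best response Risky.
Lab B against (Incremental, Risky): payoffs 61, 56, 77 → best response Moonshot.
Lab C against (Safe, Novel): payoffs 85, 91 → best response Risky.
Lab C against (Safe, Risky): payoffs 75, 66 → best response Novel.
Lab C against (Safe, Moonshot): payoffs 81, 22 → best response Novel.
Lab C against (Incremental, Novel): payoffs 82, 55 → best response Novel.
Lab C against (Incremental, Risky): payoffs 44, 71 → best response Risky.
Lab C against (Incremental, Moonshot): payoffs 30, 27 → best response Novel.
No profile is a mutual best response for all players.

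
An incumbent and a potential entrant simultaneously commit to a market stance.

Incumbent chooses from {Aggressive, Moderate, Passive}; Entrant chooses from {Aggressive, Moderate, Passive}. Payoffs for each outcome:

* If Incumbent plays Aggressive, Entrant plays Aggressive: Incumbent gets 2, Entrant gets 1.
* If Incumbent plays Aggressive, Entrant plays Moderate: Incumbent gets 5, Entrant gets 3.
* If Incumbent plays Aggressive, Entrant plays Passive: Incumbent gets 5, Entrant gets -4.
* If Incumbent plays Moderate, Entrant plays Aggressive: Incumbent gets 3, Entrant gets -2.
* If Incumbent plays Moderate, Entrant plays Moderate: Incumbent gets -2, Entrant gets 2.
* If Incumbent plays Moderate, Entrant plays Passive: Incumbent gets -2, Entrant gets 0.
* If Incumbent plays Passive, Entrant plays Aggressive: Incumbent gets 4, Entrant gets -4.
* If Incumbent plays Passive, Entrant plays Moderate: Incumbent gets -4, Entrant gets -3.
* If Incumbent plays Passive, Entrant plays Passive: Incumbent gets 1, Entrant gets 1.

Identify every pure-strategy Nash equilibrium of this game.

The unique pure-strategy Nash equilibrium is (Aggressive, Moderate).

Mark each player's best response to every combination of opponents' strategies; a profile where every player is best-responding is a pure Nash equilibrium.
Incumbent against Aggressive: payoffs 2, 3, 4 → best response Passive.
Incumbent against Moderate: payoffs 5, -2, -4 → best response Aggressive.
Incumbent against Passive: payoffs 5, -2, 1 → best response Aggressive.
Entrant against Aggressive: payoffs 1, 3, -4 → best response Moderate.
Entrant against Moderate: payoffs -2, 2, 0 → best response Moderate.
Entrant against Passive: payoffs -4, -3, 1 → best response Passive.
Mutual best responses: (Aggressive, Moderate).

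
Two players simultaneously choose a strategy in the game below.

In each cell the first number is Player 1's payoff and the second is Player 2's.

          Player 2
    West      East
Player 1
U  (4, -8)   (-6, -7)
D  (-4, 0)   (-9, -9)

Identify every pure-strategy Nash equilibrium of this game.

(U, East)

Player 1 against West: payoffs 4, -4 → best response U.
Player 1 against East: payoffs -6, -9 → best response U.
Player 2 against U: payoffs -8, -7 → best response East.
Player 2 against D: payoffs 0, -9 → best response West.
Mutual best responses: (U, East).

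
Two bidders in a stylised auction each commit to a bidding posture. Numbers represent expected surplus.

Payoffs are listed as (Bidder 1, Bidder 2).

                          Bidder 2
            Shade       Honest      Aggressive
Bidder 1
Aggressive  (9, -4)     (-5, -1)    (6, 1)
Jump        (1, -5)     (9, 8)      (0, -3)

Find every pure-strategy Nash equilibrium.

(Aggressive, Shade): Bidder 2 can switch to Honest (-4 → -1). Not NE.
(Aggressive, Honest): Bidder 1 can switch to Jump (-5 → 9). Not NE.
(Aggressive, Aggressive): Bidder 1 gets 6, best alternative 0; Bidder 2 gets 1, best alternative -1. No profitable deviation — NE.
(Jump, Shade): Bidder 1 can switch to Aggressive (1 → 9). Not NE.
(Jump, Honest): Bidder 1 gets 9, best alternative -5; Bidder 2 gets 8, best alternative -3. No profitable deviation — NE.
(Jump, Aggressive): Bidder 1 can switch to Aggressive (0 → 6). Not NE.

The pure Nash equilibria are (Aggressive, Aggressive), (Jump, Honest).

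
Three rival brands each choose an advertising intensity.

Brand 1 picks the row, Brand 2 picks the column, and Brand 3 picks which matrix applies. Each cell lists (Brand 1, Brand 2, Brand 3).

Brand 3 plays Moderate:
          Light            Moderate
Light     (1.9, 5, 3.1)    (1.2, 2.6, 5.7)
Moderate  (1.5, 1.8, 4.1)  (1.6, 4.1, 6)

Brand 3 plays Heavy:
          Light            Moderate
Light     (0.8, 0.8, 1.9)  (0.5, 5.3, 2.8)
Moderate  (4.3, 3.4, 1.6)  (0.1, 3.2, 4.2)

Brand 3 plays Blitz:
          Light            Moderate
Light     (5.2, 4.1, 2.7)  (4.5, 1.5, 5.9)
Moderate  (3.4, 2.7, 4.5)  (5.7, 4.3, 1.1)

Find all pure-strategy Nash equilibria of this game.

The pure Nash equilibria are (Light, Light, Moderate) and (Moderate, Moderate, Moderate).

Brand 1 against (Light, Moderate): payoffs 1.9, 1.5 → best response Light.
Brand 1 against (Light, Heavy): payoffs 0.8, 4.3 → best response Moderate.
Brand 1 against (Light, Blitz): payoffs 5.2, 3.4 → best response Light.
Brand 1 against (Moderate, Moderate): payoffs 1.2, 1.6 → best response Moderate.
Brand 1 against (Moderate, Heavy): payoffs 0.5, 0.1 → best response Light.
Brand 1 against (Moderate, Blitz): payoffs 4.5, 5.7 → best response Moderate.
Brand 2 against (Light, Moderate): payoffs 5, 2.6 → best response Light.
Brand 2 against (Light, Heavy): payoffs 0.8, 5.3 → best response Moderate.
Brand 2 against (Light, Blitz): payoffs 4.1, 1.5 → best response Light.
Brand 2 against (Moderate, Moderate): payoffs 1.8, 4.1 → best response Moderate.
Brand 2 against (Moderate, Heavy): payoffs 3.4, 3.2 → best response Light.
Brand 2 against (Moderate, Blitz): payoffs 2.7, 4.3 → best response Moderate.
Brand 3 against (Light, Light): payoffs 3.1, 1.9, 2.7 → best response Moderate.
Brand 3 against (Light, Moderate): payoffs 5.7, 2.8, 5.9 → best response Blitz.
Brand 3 against (Moderate, Light): payoffs 4.1, 1.6, 4.5 → best response Blitz.
Brand 3 against (Moderate, Moderate): payoffs 6, 4.2, 1.1 → best response Moderate.
Mutual best responses: (Light, Light, Moderate); (Moderate, Moderate, Moderate).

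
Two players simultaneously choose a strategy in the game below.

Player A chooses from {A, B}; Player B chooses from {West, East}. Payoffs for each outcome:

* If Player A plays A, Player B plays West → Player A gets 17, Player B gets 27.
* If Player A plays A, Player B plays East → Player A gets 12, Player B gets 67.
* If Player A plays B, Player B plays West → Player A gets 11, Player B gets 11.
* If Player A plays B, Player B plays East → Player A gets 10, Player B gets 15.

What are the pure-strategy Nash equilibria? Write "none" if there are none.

(A, West): Player B can switch to East (27 → 67). Not NE.
(A, East): Player A gets 12, best alternative 10; Player B gets 67, best alternative 27. No profitable deviation — NE.
(B, West): Player A can switch to A (11 → 17). Not NE.
(B, East): Player A can switch to A (10 → 12). Not NE.

(A, East)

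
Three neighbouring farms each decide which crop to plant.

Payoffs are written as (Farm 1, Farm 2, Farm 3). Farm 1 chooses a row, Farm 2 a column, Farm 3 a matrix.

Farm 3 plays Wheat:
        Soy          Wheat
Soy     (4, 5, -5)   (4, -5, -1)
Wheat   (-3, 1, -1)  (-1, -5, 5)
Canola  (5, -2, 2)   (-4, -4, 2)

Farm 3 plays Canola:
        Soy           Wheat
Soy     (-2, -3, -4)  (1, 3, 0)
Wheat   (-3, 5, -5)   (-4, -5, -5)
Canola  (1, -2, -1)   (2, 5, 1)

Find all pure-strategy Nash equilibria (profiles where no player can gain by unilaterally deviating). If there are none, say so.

The unique pure-strategy Nash equilibrium is (Canola, Soy, Wheat).

For each strategy profile, look for a profitable unilateral deviation.
(Soy, Soy, Wheat): Farm 1 can switch to Canola (4 → 5). Not NE.
(Soy, Soy, Canola): Farm 1 can switch to Canola (-2 → 1). Not NE.
(Soy, Wheat, Wheat): Farm 2 can switch to Soy (-5 → 5). Not NE.
(Soy, Wheat, Canola): Farm 1 can switch to Canola (1 → 2). Not NE.
(Wheat, Soy, Wheat): Farm 1 can switch to Soy (-3 → 4). Not NE.
(Wheat, Soy, Canola): Farm 1 can switch to Soy (-3 → -2). Not NE.
(Wheat, Wheat, Wheat): Farm 1 can switch to Soy (-1 → 4). Not NE.
(Wheat, Wheat, Canola): Farm 1 can switch to Soy (-4 → 1). Not NE.
(Canola, Soy, Wheat): Farm 1 gets 5, best alternative 4; Farm 2 gets -2, best alternative -4; Farm 3 gets 2, best alternative -1. No profitable deviation — NE.
(Canola, Soy, Canola): Farm 2 can switch to Wheat (-2 → 5). Not NE.
(Canola, Wheat, Wheat): Farm 1 can switch to Soy (-4 → 4). Not NE.
(Canola, Wheat, Canola): Farm 3 can switch to Wheat (1 → 2). Not NE.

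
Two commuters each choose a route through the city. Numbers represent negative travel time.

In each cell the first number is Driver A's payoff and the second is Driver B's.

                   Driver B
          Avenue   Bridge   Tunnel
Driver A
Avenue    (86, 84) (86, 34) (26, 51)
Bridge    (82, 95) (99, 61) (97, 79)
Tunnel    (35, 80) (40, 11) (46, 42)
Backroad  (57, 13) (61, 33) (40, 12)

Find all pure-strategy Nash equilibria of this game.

The unique pure-strategy Nash equilibrium is (Avenue, Avenue).

Check each profile: it is a Nash equilibrium iff no player can strictly gain by switching unilaterally.
(Avenue, Avenue): Driver A gets 86, best alternative 82; Driver B gets 84, best alternative 51. No profitable deviation — NE.
(Avenue, Bridge): Driver A can switch to Bridge (86 → 99). Not NE.
(Avenue, Tunnel): Driver A can switch to Bridge (26 → 97). Not NE.
(Bridge, Avenue): Driver A can switch to Avenue (82 → 86). Not NE.
(Bridge, Bridge): Driver B can switch to Avenue (61 → 95). Not NE.
(Bridge, Tunnel): Driver B can switch to Avenue (79 → 95). Not NE.
(Tunnel, Avenue): Driver A can switch to Avenue (35 → 86). Not NE.
(Tunnel, Bridge): Driver A can switch to Avenue (40 → 86). Not NE.
(Tunnel, Tunnel): Driver A can switch to Bridge (46 → 97). Not NE.
(The remaining 3 profiles each have a profitable deviation by the same check.)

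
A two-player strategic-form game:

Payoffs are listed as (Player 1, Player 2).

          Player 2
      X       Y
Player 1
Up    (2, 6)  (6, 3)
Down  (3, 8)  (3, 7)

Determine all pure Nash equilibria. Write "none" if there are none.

Player 1 against X: payoffs 2, 3 → best response Down.
Player 1 against Y: payoffs 6, 3 → best response Up.
Player 2 against Up: payoffs 6, 3 → best response X.
Player 2 against Down: payoffs 8, 7 → best response X.
Mutual best responses: (Down, X).

(Down, X)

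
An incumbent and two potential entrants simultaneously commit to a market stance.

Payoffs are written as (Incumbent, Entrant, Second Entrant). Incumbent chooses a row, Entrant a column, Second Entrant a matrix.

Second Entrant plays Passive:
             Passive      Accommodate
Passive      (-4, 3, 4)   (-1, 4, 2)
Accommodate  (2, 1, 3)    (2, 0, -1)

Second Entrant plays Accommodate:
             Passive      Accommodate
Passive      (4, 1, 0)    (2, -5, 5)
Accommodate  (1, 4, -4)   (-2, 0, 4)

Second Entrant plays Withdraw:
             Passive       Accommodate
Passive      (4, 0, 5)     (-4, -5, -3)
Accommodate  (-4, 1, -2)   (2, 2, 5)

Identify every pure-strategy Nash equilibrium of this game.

Incumbent against (Passive, Passive): payoffs -4, 2 → best response Accommodate.
Incumbent against (Passive, Accommodate): payoffs 4, 1 → best response Passive.
Incumbent against (Passive, Withdraw): payoffs 4, -4 → best response Passive.
Incumbent against (Accommodate, Passive): payoffs -1, 2 → best response Accommodate.
Incumbent against (Accommodate, Accommodate): payoffs 2, -2 → best response Passive.
Incumbent against (Accommodate, Withdraw): payoffs -4, 2 → best response Accommodate.
Entrant against (Passive, Passive): payoffs 3, 4 → best response Accommodate.
Entrant against (Passive, Accommodate): payoffs 1, -5 → best response Passive.
Entrant against (Passive, Withdraw): payoffs 0, -5 → best response Passive.
Entrant against (Accommodate, Passive): payoffs 1, 0 → best response Passive.
Entrant against (Accommodate, Accommodate): payoffs 4, 0 → best response Passive.
Entrant against (Accommodate, Withdraw): payoffs 1, 2 → best response Accommodate.
Second Entrant against (Passive, Passive): payoffs 4, 0, 5 → best response Withdraw.
Second Entrant against (Passive, Accommodate): payoffs 2, 5, -3 → best response Accommodate.
Second Entrant against (Accommodate, Passive): payoffs 3, -4, -2 → best response Passive.
Second Entrant against (Accommodate, Accommodate): payoffs -1, 4, 5 → best response Withdraw.
Mutual best responses: (Passive, Passive, Withdraw); (Accommodate, Passive, Passive); (Accommodate, Accommodate, Withdraw).

Pure-strategy Nash equilibria: (Passive, Passive, Withdraw); (Accommodate, Passive, Passive); (Accommodate, Accommodate, Withdraw)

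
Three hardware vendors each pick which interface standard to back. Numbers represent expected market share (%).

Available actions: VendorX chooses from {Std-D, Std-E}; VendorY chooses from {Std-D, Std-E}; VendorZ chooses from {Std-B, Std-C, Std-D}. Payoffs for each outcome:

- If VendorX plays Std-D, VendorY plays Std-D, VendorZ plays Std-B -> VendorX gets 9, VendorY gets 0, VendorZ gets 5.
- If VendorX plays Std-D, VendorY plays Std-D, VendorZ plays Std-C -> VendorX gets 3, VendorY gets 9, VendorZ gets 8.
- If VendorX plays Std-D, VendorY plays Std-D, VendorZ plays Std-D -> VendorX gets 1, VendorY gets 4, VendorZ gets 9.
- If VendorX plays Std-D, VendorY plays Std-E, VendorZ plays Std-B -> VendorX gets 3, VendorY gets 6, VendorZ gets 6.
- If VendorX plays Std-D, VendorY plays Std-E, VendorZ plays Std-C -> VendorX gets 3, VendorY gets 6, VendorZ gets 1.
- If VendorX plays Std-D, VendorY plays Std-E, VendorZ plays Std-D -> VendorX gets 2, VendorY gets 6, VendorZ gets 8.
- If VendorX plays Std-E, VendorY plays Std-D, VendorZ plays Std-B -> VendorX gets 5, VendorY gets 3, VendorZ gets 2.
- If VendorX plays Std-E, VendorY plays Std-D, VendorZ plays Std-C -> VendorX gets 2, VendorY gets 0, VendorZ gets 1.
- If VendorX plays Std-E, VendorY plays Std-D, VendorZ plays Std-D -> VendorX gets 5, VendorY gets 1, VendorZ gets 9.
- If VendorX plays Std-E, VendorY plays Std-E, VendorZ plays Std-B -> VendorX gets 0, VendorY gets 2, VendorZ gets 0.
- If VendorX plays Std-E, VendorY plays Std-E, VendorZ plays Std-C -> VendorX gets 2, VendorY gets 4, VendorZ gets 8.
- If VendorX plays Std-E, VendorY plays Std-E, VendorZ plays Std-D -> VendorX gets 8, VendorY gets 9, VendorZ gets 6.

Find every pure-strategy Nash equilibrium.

none

VendorX against (Std-D, Std-B): payoffs 9, 5 → best response Std-D.
VendorX against (Std-D, Std-C): payoffs 3, 2 → best response Std-D.
VendorX against (Std-D, Std-D): payoffs 1, 5 → best response Std-E.
VendorX against (Std-E, Std-B): payoffs 3, 0 → best response Std-D.
VendorX against (Std-E, Std-C): payoffs 3, 2 → best response Std-D.
VendorX against (Std-E, Std-D): payoffs 2, 8 → best response Std-E.
VendorY against (Std-D, Std-B): payoffs 0, 6 → best response Std-E.
VendorY against (Std-D, Std-C): payoffs 9, 6 → best response Std-D.
VendorY against (Std-D, Std-D): payoffs 4, 6 → best response Std-E.
VendorY against (Std-E, Std-B): payoffs 3, 2 → best response Std-D.
VendorY against (Std-E, Std-C): payoffs 0, 4 → best response Std-E.
VendorY against (Std-E, Std-D): payoffs 1, 9 → best response Std-E.
VendorZ against (Std-D, Std-D): payoffs 5, 8, 9 → best response Std-D.
VendorZ against (Std-D, Std-E): payoffs 6, 1, 8 → best response Std-D.
VendorZ against (Std-E, Std-D): payoffs 2, 1, 9 → best response Std-D.
VendorZ against (Std-E, Std-E): payoffs 0, 8, 6 → best response Std-C.
No profile is a mutual best response for all players.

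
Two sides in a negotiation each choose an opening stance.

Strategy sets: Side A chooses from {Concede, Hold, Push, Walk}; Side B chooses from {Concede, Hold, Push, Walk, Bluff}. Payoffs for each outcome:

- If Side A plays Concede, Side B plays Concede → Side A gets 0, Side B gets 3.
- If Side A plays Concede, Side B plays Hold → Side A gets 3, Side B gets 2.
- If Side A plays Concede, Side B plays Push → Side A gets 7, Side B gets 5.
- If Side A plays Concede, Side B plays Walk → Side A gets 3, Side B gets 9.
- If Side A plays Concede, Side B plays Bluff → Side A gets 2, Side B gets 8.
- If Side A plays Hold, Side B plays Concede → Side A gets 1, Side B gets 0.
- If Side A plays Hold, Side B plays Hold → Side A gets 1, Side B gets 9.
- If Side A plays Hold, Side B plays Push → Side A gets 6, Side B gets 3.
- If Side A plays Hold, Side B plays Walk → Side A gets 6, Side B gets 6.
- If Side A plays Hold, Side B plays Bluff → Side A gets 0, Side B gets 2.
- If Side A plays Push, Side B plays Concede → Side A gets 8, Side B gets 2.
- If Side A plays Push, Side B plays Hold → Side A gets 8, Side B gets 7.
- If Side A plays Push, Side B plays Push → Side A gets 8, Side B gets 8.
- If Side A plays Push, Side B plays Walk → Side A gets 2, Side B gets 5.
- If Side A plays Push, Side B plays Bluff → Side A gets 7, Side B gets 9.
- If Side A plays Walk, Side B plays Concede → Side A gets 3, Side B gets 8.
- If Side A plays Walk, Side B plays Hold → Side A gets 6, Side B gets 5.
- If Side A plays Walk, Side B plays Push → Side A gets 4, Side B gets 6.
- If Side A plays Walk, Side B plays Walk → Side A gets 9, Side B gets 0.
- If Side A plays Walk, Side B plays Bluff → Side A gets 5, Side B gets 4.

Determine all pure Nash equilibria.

For each player, find the best response to each opponent profile; mutual best responses are the pure NE.
Side A against Concede: payoffs 0, 1, 8, 3 → best response Push.
Side A against Hold: payoffs 3, 1, 8, 6 → best response Push.
Side A against Push: payoffs 7, 6, 8, 4 → best response Push.
Side A against Walk: payoffs 3, 6, 2, 9 → best response Walk.
Side A against Bluff: payoffs 2, 0, 7, 5 → best response Push.
Side B against Concede: payoffs 3, 2, 5, 9, 8 → best response Walk.
Side B against Hold: payoffs 0, 9, 3, 6, 2 → best response Hold.
Side B against Push: payoffs 2, 7, 8, 5, 9 → best response Bluff.
Side B against Walk: payoffs 8, 5, 6, 0, 4 → best response Concede.
Mutual best responses: (Push, Bluff).

Pure NE: (Push, Bluff)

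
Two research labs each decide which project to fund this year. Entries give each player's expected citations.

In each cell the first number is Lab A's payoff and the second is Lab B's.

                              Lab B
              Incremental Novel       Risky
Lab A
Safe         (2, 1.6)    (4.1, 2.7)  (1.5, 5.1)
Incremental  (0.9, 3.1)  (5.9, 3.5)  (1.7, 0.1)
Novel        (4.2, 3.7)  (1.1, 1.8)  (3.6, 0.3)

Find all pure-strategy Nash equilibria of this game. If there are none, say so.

(Safe, Incremental): Lab A can switch to Novel (2 → 4.2). Not NE.
(Safe, Novel): Lab A can switch to Incremental (4.1 → 5.9). Not NE.
(Safe, Risky): Lab A can switch to Incremental (1.5 → 1.7). Not NE.
(Incremental, Incremental): Lab A can switch to Safe (0.9 → 2). Not NE.
(Incremental, Novel): Lab A gets 5.9, best alternative 4.1; Lab B gets 3.5, best alternative 3.1. No profitable deviation — NE.
(Incremental, Risky): Lab A can switch to Novel (1.7 → 3.6). Not NE.
(Novel, Incremental): Lab A gets 4.2, best alternative 2; Lab B gets 3.7, best alternative 1.8. No profitable deviation — NE.
(Novel, Novel): Lab A can switch to Safe (1.1 → 4.1). Not NE.
(Novel, Risky): Lab B can switch to Incremental (0.3 → 3.7). Not NE.

Pure-strategy Nash equilibria: (Incremental, Novel) and (Novel, Incremental)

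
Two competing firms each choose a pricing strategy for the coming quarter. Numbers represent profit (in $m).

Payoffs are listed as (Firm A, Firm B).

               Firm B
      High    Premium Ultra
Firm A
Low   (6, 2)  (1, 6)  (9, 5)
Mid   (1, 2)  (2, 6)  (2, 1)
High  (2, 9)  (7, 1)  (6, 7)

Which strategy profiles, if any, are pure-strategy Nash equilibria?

No pure-strategy Nash equilibrium.

Firm A against High: payoffs 6, 1, 2 → best response Low.
Firm A against Premium: payoffs 1, 2, 7 → best response High.
Firm A against Ultra: payoffs 9, 2, 6 → best response Low.
Firm B against Low: payoffs 2, 6, 5 → best response Premium.
Firm B against Mid: payoffs 2, 6, 1 → best response Premium.
Firm B against High: payoffs 9, 1, 7 → best response High.
No profile is a mutual best response for all players.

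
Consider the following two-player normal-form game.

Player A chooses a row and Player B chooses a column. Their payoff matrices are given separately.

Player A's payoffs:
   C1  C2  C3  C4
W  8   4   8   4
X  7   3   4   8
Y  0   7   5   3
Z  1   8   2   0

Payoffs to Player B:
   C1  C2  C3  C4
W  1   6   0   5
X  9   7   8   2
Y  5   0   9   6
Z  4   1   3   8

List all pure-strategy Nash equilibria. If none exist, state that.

Player A against C1: payoffs 8, 7, 0, 1 → best response W.
Player A against C2: payoffs 4, 3, 7, 8 → best response Z.
Player A against C3: payoffs 8, 4, 5, 2 → best response W.
Player A against C4: payoffs 4, 8, 3, 0 → best response X.
Player B against W: payoffs 1, 6, 0, 5 → best response C2.
Player B against X: payoffs 9, 7, 8, 2 → best response C1.
Player B against Y: payoffs 5, 0, 9, 6 → best response C3.
Player B against Z: payoffs 4, 1, 3, 8 → best response C4.
No profile is a mutual best response for all players.

There is no pure-strategy Nash equilibrium.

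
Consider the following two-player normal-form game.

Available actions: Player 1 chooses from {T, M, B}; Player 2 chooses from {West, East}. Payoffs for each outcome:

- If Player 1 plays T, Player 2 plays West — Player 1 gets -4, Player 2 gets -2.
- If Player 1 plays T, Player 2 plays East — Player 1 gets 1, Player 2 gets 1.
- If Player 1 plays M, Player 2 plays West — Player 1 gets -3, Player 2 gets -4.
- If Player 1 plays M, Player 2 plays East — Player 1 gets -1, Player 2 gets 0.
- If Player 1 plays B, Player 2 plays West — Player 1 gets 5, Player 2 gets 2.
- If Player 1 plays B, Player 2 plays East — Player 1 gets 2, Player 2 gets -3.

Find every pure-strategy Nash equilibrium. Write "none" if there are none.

Check each profile: it is a Nash equilibrium iff no player can strictly gain by switching unilaterally.
(T, West): Player 1 can switch to M (-4 → -3). Not NE.
(T, East): Player 1 can switch to B (1 → 2). Not NE.
(M, West): Player 1 can switch to B (-3 → 5). Not NE.
(M, East): Player 1 can switch to T (-1 → 1). Not NE.
(B, West): Player 1 gets 5, best alternative -3; Player 2 gets 2, best alternative -3. No profitable deviation — NE.
(B, East): Player 2 can switch to West (-3 → 2). Not NE.

The unique pure-strategy Nash equilibrium is (B, West).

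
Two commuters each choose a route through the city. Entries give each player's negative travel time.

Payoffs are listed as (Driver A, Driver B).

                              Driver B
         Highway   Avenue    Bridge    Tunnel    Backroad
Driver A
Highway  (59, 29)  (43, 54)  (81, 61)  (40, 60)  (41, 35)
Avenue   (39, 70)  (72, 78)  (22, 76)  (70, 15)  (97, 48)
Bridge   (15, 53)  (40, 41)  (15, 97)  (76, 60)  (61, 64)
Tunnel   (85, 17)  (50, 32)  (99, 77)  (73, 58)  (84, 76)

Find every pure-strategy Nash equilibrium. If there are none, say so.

The pure Nash equilibria are (Avenue, Avenue); (Tunnel, Bridge).

Check each profile: it is a Nash equilibrium iff no player can strictly gain by switching unilaterally.
(Highway, Highway): Driver A can switch to Tunnel (59 → 85). Not NE.
(Highway, Avenue): Driver A can switch to Avenue (43 → 72). Not NE.
(Highway, Bridge): Driver A can switch to Tunnel (81 → 99). Not NE.
(Highway, Tunnel): Driver A can switch to Avenue (40 → 70). Not NE.
(Highway, Backroad): Driver A can switch to Avenue (41 → 97). Not NE.
(Avenue, Highway): Driver A can switch to Highway (39 → 59). Not NE.
(Avenue, Avenue): Driver A gets 72, best alternative 50; Driver B gets 78, best alternative 76. No profitable deviation — NE.
(Avenue, Bridge): Driver A can switch to Highway (22 → 81). Not NE.
(Avenue, Tunnel): Driver A can switch to Bridge (70 → 76). Not NE.
(Avenue, Backroad): Driver B can switch to Highway (48 → 70). Not NE.
(Bridge, Highway): Driver A can switch to Highway (15 → 59). Not NE.
(Tunnel, Bridge): Driver A gets 99, best alternative 81; Driver B gets 77, best alternative 76. No profitable deviation — NE.
(The remaining 8 profiles each have a profitable deviation by the same check.)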